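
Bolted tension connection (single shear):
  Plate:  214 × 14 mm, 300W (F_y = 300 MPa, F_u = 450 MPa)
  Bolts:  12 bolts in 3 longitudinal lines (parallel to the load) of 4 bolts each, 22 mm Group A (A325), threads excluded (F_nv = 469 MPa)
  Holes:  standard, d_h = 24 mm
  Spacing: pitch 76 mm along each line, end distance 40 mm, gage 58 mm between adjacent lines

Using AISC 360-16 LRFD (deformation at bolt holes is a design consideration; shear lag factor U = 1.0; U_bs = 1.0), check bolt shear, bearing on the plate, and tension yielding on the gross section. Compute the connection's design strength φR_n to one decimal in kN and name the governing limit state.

Bolt shear: A_b = π(22)²/4 = 380.13 mm². φR_n = 0.75 × 469 × 380.13 × 12 × 1 = 1604.5 kN.
Bearing (14 mm plate, F_u = 450 MPa): end bolts L_c = 40 − 24/2 = 28, R_n = min(1.2×28×14×450, 2.4×22×14×450) = 211.68 kN/bolt; interior L_c = 76 − 24 = 52, R_n = 332.64 kN/bolt. φR_n = 0.75 × (3×211.68 + 9×332.64) = 2721.6 kN.
Tension yield (gross): A_g = 214×14 = 2996 mm². φR_n = 0.90 × 300 × 2996 = 808.9 kN.
Governing: min(1604.5, 2721.6, 808.9) = 808.9 kN → gross-section yield.

808.9 kN (gross-section yield governs)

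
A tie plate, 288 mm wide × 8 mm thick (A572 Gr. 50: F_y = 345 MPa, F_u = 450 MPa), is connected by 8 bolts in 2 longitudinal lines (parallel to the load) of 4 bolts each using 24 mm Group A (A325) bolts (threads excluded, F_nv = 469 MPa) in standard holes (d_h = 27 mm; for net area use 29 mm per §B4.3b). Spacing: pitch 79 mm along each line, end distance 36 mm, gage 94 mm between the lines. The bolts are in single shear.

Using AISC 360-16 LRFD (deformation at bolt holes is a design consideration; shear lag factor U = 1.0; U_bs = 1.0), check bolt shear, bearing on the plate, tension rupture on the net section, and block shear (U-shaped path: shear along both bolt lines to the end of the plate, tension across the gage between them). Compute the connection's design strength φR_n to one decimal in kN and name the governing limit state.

621.0 kN (net-section rupture governs)

Bolt shear: A_b = π(24)²/4 = 452.39 mm². φR_n = 0.75 × 469 × 452.39 × 8 × 1 = 1273.0 kN.
Bearing (8 mm plate, F_u = 450 MPa): end bolts L_c = 36 − 27/2 = 22.5, R_n = min(1.2×22.5×8×450, 2.4×24×8×450) = 97.2 kN/bolt; interior L_c = 79 − 27 = 52, R_n = 207.36 kN/bolt. φR_n = 0.75 × (2×97.2 + 6×207.36) = 1078.9 kN.
Tension rupture (net): A_n = (288 − 2×29)×8 = 1840 mm² (U = 1.0, A_e = A_n). φR_n = 0.75 × 450 × 1840 = 621.0 kN.
Block shear: shear path 2×[36+3×79] = 2×273 mm, A_gv = 4368, A_nv = 2×(273 − 3.5×29)×8 = 2744 mm²; tension across gage: (94 − 1×29)×8 = 520 mm². R_n = min(0.6×450×2744, 0.6×345×4368) + 1.0×450×520 = min(740.88, 904.18) + 234 = 974.88 kN. φR_n = 0.75 × 974.88 = 731.2 kN.
Governing: min(1273.0, 1078.9, 621.0, 731.2) = 621.0 kN → net-section rupture.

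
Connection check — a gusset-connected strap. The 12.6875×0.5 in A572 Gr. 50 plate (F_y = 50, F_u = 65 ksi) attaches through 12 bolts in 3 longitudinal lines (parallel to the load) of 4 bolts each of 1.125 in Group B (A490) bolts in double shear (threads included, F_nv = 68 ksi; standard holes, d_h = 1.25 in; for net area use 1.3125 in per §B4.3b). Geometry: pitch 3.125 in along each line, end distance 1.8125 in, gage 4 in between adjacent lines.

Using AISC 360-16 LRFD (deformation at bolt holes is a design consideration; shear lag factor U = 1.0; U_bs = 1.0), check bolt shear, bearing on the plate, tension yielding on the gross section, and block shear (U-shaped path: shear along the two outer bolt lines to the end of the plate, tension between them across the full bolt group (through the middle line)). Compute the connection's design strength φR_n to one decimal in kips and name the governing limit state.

Bolt shear: A_b = π(1.125)²/4 = 0.99402 in². φR_n = 0.75 × 68 × 0.99402 × 12 × 2 = 1216.7 kips.
Bearing (0.5 in plate, F_u = 65 ksi): end bolts L_c = 1.8125 − 1.25/2 = 1.1875, R_n = min(1.2×1.1875×0.5×65, 2.4×1.125×0.5×65) = 46.313 kips/bolt; interior L_c = 3.125 − 1.25 = 1.875, R_n = 73.125 kips/bolt. φR_n = 0.75 × (3×46.313 + 9×73.125) = 597.8 kips.
Tension yield (gross): A_g = 12.6875×0.5 = 6.3438 in². φR_n = 0.90 × 50 × 6.3438 = 285.5 kips.
Block shear: shear path 2×[1.8125+3×3.125] = 2×11.1875 in, A_gv = 11.188, A_nv = 2×(11.1875 − 3.5×1.3125)×0.5 = 6.5938 in²; tension across gage: (8 − 2×1.3125)×0.5 = 2.6875 in². R_n = min(0.6×65×6.5938, 0.6×50×11.188) + 1.0×65×2.6875 = min(257.16, 335.64) + 174.69 = 431.85 kips. φR_n = 0.75 × 431.85 = 323.9 kips.
Governing: min(1216.7, 597.8, 285.5, 323.9) = 285.5 kips → gross-section yield.

285.5 kips (gross-section yield governs)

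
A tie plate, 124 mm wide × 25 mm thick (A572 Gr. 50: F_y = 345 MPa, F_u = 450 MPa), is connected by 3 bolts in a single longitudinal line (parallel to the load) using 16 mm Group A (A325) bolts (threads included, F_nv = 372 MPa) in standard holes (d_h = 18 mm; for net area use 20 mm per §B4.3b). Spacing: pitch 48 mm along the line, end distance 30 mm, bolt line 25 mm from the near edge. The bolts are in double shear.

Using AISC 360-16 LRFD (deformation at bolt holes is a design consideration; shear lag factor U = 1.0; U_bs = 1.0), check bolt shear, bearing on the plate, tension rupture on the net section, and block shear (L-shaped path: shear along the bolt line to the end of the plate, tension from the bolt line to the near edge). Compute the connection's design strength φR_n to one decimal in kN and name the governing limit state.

Bolt shear: A_b = π(16)²/4 = 201.06 mm². φR_n = 0.75 × 372 × 201.06 × 3 × 2 = 336.6 kN.
Bearing (25 mm plate, F_u = 450 MPa): end bolts L_c = 30 − 18/2 = 21, R_n = min(1.2×21×25×450, 2.4×16×25×450) = 283.5 kN/bolt; interior L_c = 48 − 18 = 30, R_n = 405 kN/bolt. φR_n = 0.75 × (1×283.5 + 2×405) = 820.1 kN.
Tension rupture (net): A_n = (124 − 1×20)×25 = 2600 mm² (U = 1.0, A_e = A_n). φR_n = 0.75 × 450 × 2600 = 877.5 kN.
Block shear: shear path 1×[30+2×48] = 1×126 mm, A_gv = 3150, A_nv = 1×(126 − 2.5×20)×25 = 1900 mm²; tension to near edge: (25 − 0.5×20)×25 = 375 mm². R_n = min(0.6×450×1900, 0.6×345×3150) + 1.0×450×375 = min(513, 652.05) + 168.75 = 681.75 kN. φR_n = 0.75 × 681.75 = 511.3 kN.
Governing: min(336.6, 820.1, 877.5, 511.3) = 336.6 kN → bolt shear.

336.6 kN (bolt shear governs)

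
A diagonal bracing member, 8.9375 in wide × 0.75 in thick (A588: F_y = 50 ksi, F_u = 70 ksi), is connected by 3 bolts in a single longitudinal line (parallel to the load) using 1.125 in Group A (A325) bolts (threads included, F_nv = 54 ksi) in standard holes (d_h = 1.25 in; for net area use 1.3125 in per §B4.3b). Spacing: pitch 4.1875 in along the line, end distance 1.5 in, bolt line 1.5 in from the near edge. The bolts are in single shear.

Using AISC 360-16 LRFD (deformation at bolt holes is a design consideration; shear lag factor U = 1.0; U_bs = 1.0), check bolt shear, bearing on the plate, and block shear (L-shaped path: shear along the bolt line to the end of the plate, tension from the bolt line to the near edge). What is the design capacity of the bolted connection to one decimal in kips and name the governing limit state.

Bolt shear: A_b = π(1.125)²/4 = 0.99402 in². φR_n = 0.75 × 54 × 0.99402 × 3 × 1 = 120.8 kips.
Bearing (0.75 in plate, F_u = 70 ksi): end bolts L_c = 1.5 − 1.25/2 = 0.875, R_n = min(1.2×0.875×0.75×70, 2.4×1.125×0.75×70) = 55.125 kips/bolt; interior L_c = 4.1875 − 1.25 = 2.9375, R_n = 141.75 kips/bolt. φR_n = 0.75 × (1×55.125 + 2×141.75) = 254.0 kips.
Block shear: shear path 1×[1.5+2×4.1875] = 1×9.875 in, A_gv = 7.4063, A_nv = 1×(9.875 − 2.5×1.3125)×0.75 = 4.9453 in²; tension to near edge: (1.5 − 0.5×1.3125)×0.75 = 0.63281 in². R_n = min(0.6×70×4.9453, 0.6×50×7.4063) + 1.0×70×0.63281 = min(207.7, 222.19) + 44.297 = 252 kips. φR_n = 0.75 × 252 = 189.0 kips.
Governing: min(120.8, 254.0, 189.0) = 120.8 kips → bolt shear.

120.8 kips (bolt shear governs)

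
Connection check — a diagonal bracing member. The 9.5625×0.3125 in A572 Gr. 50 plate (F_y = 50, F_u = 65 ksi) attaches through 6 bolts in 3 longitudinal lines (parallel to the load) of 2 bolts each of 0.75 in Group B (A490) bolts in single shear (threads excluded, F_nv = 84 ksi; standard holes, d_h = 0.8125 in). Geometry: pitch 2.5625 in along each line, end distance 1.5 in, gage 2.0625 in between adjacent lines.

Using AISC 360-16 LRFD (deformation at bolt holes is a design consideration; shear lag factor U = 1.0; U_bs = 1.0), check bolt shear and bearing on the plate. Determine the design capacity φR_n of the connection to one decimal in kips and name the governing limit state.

142.3 kips (bearing governs)

Bolt shear: A_b = π(0.75)²/4 = 0.44179 in². φR_n = 0.75 × 84 × 0.44179 × 6 × 1 = 167.0 kips.
Bearing (0.3125 in plate, F_u = 65 ksi): end bolts L_c = 1.5 − 0.8125/2 = 1.09375, R_n = min(1.2×1.09375×0.3125×65, 2.4×0.75×0.3125×65) = 26.66 kips/bolt; interior L_c = 2.5625 − 0.8125 = 1.75, R_n = 36.563 kips/bolt. φR_n = 0.75 × (3×26.66 + 3×36.563) = 142.3 kips.
Governing: min(167.0, 142.3) = 142.3 kips → bearing.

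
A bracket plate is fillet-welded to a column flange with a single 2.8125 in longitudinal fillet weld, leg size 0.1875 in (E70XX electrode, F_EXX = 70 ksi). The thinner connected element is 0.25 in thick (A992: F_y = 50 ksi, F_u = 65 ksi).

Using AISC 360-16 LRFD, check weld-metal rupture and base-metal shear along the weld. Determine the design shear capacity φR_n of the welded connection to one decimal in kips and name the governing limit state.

11.7 kips (weld metal governs)

Weld metal: throat = 0.707×0.1875 = 0.13256 in, L = 2.8125 in. φR_n = 0.75 × 0.6 × 70 × 0.13256 × 2.8125 = 11.7 kips.
Base metal shear (0.25 in plate): yield φR_n = 1.0×0.6×50×0.25×2.8125 = 21.1 kips; rupture φR_n = 0.75×0.6×65×0.25×2.8125 = 20.6 kips; take 20.6 kips (rupture).
Governing: min(11.7, 20.6) = 11.7 kips → weld metal.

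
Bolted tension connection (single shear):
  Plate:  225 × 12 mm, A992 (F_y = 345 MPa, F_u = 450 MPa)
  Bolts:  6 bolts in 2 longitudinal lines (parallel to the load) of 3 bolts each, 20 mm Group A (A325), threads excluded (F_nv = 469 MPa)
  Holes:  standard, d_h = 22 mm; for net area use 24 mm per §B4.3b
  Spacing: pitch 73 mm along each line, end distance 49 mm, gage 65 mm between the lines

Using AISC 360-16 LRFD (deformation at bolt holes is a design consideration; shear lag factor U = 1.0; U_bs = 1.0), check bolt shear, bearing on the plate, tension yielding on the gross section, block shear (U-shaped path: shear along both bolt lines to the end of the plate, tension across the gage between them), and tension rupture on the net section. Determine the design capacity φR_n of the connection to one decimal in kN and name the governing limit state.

Bolt shear: A_b = π(20)²/4 = 314.16 mm². φR_n = 0.75 × 469 × 314.16 × 6 × 1 = 663.0 kN.
Bearing (12 mm plate, F_u = 450 MPa): end bolts L_c = 49 − 22/2 = 38, R_n = min(1.2×38×12×450, 2.4×20×12×450) = 246.24 kN/bolt; interior L_c = 73 − 22 = 51, R_n = 259.2 kN/bolt. φR_n = 0.75 × (2×246.24 + 4×259.2) = 1147.0 kN.
Tension yield (gross): A_g = 225×12 = 2700 mm². φR_n = 0.90 × 345 × 2700 = 838.4 kN.
Block shear: shear path 2×[49+2×73] = 2×195 mm, A_gv = 4680, A_nv = 2×(195 − 2.5×24)×12 = 3240 mm²; tension across gage: (65 − 1×24)×12 = 492 mm². R_n = min(0.6×450×3240, 0.6×345×4680) + 1.0×450×492 = min(874.8, 968.76) + 221.4 = 1096.2 kN. φR_n = 0.75 × 1096.2 = 822.2 kN.
Tension rupture (net): A_n = (225 − 2×24)×12 = 2124 mm² (U = 1.0, A_e = A_n). φR_n = 0.75 × 450 × 2124 = 716.9 kN.
Governing: min(663.0, 1147.0, 838.4, 822.2, 716.9) = 663.0 kN → bolt shear.

663.0 kN (bolt shear governs)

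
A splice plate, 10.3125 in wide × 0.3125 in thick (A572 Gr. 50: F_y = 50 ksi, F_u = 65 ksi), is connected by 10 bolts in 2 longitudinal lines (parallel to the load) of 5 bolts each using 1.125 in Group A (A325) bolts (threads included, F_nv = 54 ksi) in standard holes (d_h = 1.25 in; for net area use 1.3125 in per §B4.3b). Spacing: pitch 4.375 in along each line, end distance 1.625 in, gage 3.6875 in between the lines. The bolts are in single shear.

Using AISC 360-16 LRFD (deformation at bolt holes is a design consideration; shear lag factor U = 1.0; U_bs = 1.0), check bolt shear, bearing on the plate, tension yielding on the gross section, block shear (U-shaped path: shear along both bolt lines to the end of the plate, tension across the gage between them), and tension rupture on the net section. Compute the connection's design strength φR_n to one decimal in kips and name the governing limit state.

Bolt shear: A_b = π(1.125)²/4 = 0.99402 in². φR_n = 0.75 × 54 × 0.99402 × 10 × 1 = 402.6 kips.
Bearing (0.3125 in plate, F_u = 65 ksi): end bolts L_c = 1.625 − 1.25/2 = 1, R_n = min(1.2×1×0.3125×65, 2.4×1.125×0.3125×65) = 24.375 kips/bolt; interior L_c = 4.375 − 1.25 = 3.125, R_n = 54.844 kips/bolt. φR_n = 0.75 × (2×24.375 + 8×54.844) = 365.6 kips.
Tension yield (gross): A_g = 10.3125×0.3125 = 3.2227 in². φR_n = 0.90 × 50 × 3.2227 = 145.0 kips.
Block shear: shear path 2×[1.625+4×4.375] = 2×19.125 in, A_gv = 11.953, A_nv = 2×(19.125 − 4.5×1.3125)×0.3125 = 8.2617 in²; tension across gage: (3.6875 − 1×1.3125)×0.3125 = 0.74219 in². R_n = min(0.6×65×8.2617, 0.6×50×11.953) + 1.0×65×0.74219 = min(322.21, 358.59) + 48.242 = 370.45 kips. φR_n = 0.75 × 370.45 = 277.8 kips.
Tension rupture (net): A_n = (10.3125 − 2×1.3125)×0.3125 = 2.4023 in² (U = 1.0, A_e = A_n). φR_n = 0.75 × 65 × 2.4023 = 117.1 kips.
Governing: min(402.6, 365.6, 145.0, 277.8, 117.1) = 117.1 kips → net-section rupture.

117.1 kips (net-section rupture governs)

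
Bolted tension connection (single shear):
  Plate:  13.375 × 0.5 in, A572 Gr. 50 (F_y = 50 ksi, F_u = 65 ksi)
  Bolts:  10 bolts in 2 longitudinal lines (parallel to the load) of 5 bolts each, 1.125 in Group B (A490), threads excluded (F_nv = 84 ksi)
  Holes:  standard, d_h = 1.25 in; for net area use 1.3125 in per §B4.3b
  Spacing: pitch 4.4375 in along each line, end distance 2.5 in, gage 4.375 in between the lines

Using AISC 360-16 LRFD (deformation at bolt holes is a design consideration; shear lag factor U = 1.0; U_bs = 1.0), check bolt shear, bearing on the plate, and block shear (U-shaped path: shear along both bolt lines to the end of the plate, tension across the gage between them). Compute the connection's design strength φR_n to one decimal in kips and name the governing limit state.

494.2 kips (block shear governs)

Bolt shear: A_b = π(1.125)²/4 = 0.99402 in². φR_n = 0.75 × 84 × 0.99402 × 10 × 1 = 626.2 kips.
Bearing (0.5 in plate, F_u = 65 ksi): end bolts L_c = 2.5 − 1.25/2 = 1.875, R_n = min(1.2×1.875×0.5×65, 2.4×1.125×0.5×65) = 73.125 kips/bolt; interior L_c = 4.4375 − 1.25 = 3.1875, R_n = 87.75 kips/bolt. φR_n = 0.75 × (2×73.125 + 8×87.75) = 636.2 kips.
Block shear: shear path 2×[2.5+4×4.4375] = 2×20.25 in, A_gv = 20.25, A_nv = 2×(20.25 − 4.5×1.3125)×0.5 = 14.344 in²; tension across gage: (4.375 − 1×1.3125)×0.5 = 1.5313 in². R_n = min(0.6×65×14.344, 0.6×50×20.25) + 1.0×65×1.5313 = min(559.42, 607.5) + 99.535 = 658.96 kips. φR_n = 0.75 × 658.96 = 494.2 kips.
Governing: min(626.2, 636.2, 494.2) = 494.2 kips → block shear.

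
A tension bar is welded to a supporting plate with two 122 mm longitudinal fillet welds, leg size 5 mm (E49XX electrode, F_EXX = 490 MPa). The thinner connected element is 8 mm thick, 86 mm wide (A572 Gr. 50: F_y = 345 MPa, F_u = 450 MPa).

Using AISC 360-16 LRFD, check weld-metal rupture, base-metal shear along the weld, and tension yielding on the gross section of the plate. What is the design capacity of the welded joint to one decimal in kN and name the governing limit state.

Weld metal: throat = 0.707×5 = 3.535 mm, L = 2×122 = 244 mm. φR_n = 0.75 × 0.6 × 490 × 3.535 × 244 = 190.2 kN.
Base metal shear (8 mm plate): yield φR_n = 1.0×0.6×345×8×244 = 404.1 kN; rupture φR_n = 0.75×0.6×450×8×244 = 395.3 kN; take 395.3 kN (rupture).
Tension yield (gross): A_g = 86×8 = 688 mm². φR_n = 0.90 × 345 × 688 = 213.6 kN.
Governing: min(190.2, 395.3, 213.6) = 190.2 kN → weld metal.

190.2 kN (weld metal governs)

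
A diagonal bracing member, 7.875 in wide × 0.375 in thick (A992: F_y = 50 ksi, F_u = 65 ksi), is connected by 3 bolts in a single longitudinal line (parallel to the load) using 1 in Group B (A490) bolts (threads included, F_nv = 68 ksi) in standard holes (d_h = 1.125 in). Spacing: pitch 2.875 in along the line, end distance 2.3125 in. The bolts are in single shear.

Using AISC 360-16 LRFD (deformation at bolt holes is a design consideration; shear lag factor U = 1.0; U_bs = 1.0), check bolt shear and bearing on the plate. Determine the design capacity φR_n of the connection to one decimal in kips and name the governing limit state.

115.2 kips (bearing governs)

Bolt shear: A_b = π(1)²/4 = 0.7854 in². φR_n = 0.75 × 68 × 0.7854 × 3 × 1 = 120.2 kips.
Bearing (0.375 in plate, F_u = 65 ksi): end bolts L_c = 2.3125 − 1.125/2 = 1.75, R_n = min(1.2×1.75×0.375×65, 2.4×1×0.375×65) = 51.188 kips/bolt; interior L_c = 2.875 − 1.125 = 1.75, R_n = 51.188 kips/bolt. φR_n = 0.75 × (1×51.188 + 2×51.188) = 115.2 kips.
Governing: min(120.2, 115.2) = 115.2 kips → bearing.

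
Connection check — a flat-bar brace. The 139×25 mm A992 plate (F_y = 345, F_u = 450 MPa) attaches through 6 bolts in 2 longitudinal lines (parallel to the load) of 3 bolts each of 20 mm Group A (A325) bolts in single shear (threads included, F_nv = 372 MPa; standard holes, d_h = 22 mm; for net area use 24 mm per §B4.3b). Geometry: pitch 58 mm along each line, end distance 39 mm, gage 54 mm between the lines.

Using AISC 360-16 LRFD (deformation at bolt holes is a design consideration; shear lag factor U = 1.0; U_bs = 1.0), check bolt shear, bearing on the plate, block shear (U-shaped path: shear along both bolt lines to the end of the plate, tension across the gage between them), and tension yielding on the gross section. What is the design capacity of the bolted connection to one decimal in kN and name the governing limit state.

525.9 kN (bolt shear governs)

Bolt shear: A_b = π(20)²/4 = 314.16 mm². φR_n = 0.75 × 372 × 314.16 × 6 × 1 = 525.9 kN.
Bearing (25 mm plate, F_u = 450 MPa): end bolts L_c = 39 − 22/2 = 28, R_n = min(1.2×28×25×450, 2.4×20×25×450) = 378 kN/bolt; interior L_c = 58 − 22 = 36, R_n = 486 kN/bolt. φR_n = 0.75 × (2×378 + 4×486) = 2025.0 kN.
Block shear: shear path 2×[39+2×58] = 2×155 mm, A_gv = 7750, A_nv = 2×(155 − 2.5×24)×25 = 4750 mm²; tension across gage: (54 − 1×24)×25 = 750 mm². R_n = min(0.6×450×4750, 0.6×345×7750) + 1.0×450×750 = min(1282.5, 1604.3) + 337.5 = 1620 kN. φR_n = 0.75 × 1620 = 1215.0 kN.
Tension yield (gross): A_g = 139×25 = 3475 mm². φR_n = 0.90 × 345 × 3475 = 1079.0 kN.
Governing: min(525.9, 2025.0, 1215.0, 1079.0) = 525.9 kN → bolt shear.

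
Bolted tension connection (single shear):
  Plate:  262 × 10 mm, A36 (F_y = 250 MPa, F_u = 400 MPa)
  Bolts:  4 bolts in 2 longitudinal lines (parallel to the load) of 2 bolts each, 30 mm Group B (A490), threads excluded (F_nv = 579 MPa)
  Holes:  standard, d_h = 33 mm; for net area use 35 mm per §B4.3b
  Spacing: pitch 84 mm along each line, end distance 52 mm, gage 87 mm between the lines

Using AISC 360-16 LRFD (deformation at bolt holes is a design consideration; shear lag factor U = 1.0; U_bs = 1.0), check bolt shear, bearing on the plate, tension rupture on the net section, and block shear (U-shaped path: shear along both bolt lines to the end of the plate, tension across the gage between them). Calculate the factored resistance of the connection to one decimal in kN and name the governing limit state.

Bolt shear: A_b = π(30)²/4 = 706.86 mm². φR_n = 0.75 × 579 × 706.86 × 4 × 1 = 1227.8 kN.
Bearing (10 mm plate, F_u = 400 MPa): end bolts L_c = 52 − 33/2 = 35.5, R_n = min(1.2×35.5×10×400, 2.4×30×10×400) = 170.4 kN/bolt; interior L_c = 84 − 33 = 51, R_n = 244.8 kN/bolt. φR_n = 0.75 × (2×170.4 + 2×244.8) = 622.8 kN.
Tension rupture (net): A_n = (262 − 2×35)×10 = 1920 mm² (U = 1.0, A_e = A_n). φR_n = 0.75 × 400 × 1920 = 576.0 kN.
Block shear: shear path 2×[52+1×84] = 2×136 mm, A_gv = 2720, A_nv = 2×(136 − 1.5×35)×10 = 1670 mm²; tension across gage: (87 − 1×35)×10 = 520 mm². R_n = min(0.6×400×1670, 0.6×250×2720) + 1.0×400×520 = min(400.8, 408) + 208 = 608.8 kN. φR_n = 0.75 × 608.8 = 456.6 kN.
Governing: min(1227.8, 622.8, 576.0, 456.6) = 456.6 kN → block shear.

456.6 kN (block shear governs)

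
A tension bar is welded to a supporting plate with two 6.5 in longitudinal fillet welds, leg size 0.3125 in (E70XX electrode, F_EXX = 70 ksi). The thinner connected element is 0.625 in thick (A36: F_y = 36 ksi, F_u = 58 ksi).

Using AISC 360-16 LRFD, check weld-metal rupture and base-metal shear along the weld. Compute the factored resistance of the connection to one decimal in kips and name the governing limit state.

90.5 kips (weld metal governs)

Weld metal: throat = 0.707×0.3125 = 0.22094 in, L = 2×6.5 = 13 in. φR_n = 0.75 × 0.6 × 70 × 0.22094 × 13 = 90.5 kips.
Base metal shear (0.625 in plate): yield φR_n = 1.0×0.6×36×0.625×13 = 175.5 kips; rupture φR_n = 0.75×0.6×58×0.625×13 = 212.1 kips; take 175.5 kips (yield).
Governing: min(90.5, 175.5) = 90.5 kips → weld metal.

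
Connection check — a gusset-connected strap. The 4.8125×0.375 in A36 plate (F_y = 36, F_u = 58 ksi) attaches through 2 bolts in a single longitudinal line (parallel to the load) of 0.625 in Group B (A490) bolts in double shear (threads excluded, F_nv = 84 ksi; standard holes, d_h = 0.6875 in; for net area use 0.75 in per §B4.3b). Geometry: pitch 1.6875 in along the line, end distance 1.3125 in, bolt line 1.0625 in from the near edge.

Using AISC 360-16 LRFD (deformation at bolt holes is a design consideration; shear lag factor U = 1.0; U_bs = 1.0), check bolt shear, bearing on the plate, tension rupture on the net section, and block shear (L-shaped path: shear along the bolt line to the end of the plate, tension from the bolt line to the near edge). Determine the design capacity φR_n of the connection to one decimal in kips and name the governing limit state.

29.4 kips (block shear governs)

Bolt shear: A_b = π(0.625)²/4 = 0.3068 in². φR_n = 0.75 × 84 × 0.3068 × 2 × 2 = 77.3 kips.
Bearing (0.375 in plate, F_u = 58 ksi): end bolts L_c = 1.3125 − 0.6875/2 = 0.96875, R_n = min(1.2×0.96875×0.375×58, 2.4×0.625×0.375×58) = 25.284 kips/bolt; interior L_c = 1.6875 − 0.6875 = 1, R_n = 26.1 kips/bolt. φR_n = 0.75 × (1×25.284 + 1×26.1) = 38.5 kips.
Tension rupture (net): A_n = (4.8125 − 1×0.75)×0.375 = 1.5234 in² (U = 1.0, A_e = A_n). φR_n = 0.75 × 58 × 1.5234 = 66.3 kips.
Block shear: shear path 1×[1.3125+1×1.6875] = 1×3 in, A_gv = 1.125, A_nv = 1×(3 − 1.5×0.75)×0.375 = 0.70313 in²; tension to near edge: (1.0625 − 0.5×0.75)×0.375 = 0.25781 in². R_n = min(0.6×58×0.70313, 0.6×36×1.125) + 1.0×58×0.25781 = min(24.469, 24.3) + 14.953 = 39.253 kips. φR_n = 0.75 × 39.253 = 29.4 kips.
Governing: min(77.3, 38.5, 66.3, 29.4) = 29.4 kips → block shear.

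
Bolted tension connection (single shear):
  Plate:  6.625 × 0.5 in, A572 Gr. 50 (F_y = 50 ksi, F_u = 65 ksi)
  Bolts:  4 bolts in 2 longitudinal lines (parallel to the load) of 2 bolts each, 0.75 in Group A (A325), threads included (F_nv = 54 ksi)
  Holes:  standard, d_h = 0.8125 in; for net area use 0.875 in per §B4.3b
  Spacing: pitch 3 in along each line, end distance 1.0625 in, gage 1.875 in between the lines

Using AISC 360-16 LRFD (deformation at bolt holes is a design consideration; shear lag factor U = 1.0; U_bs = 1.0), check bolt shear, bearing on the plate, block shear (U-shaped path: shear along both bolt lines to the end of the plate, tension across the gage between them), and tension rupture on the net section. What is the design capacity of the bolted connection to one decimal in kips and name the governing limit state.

Bolt shear: A_b = π(0.75)²/4 = 0.44179 in². φR_n = 0.75 × 54 × 0.44179 × 4 × 1 = 71.6 kips.
Bearing (0.5 in plate, F_u = 65 ksi): end bolts L_c = 1.0625 − 0.8125/2 = 0.65625, R_n = min(1.2×0.65625×0.5×65, 2.4×0.75×0.5×65) = 25.594 kips/bolt; interior L_c = 3 − 0.8125 = 2.1875, R_n = 58.5 kips/bolt. φR_n = 0.75 × (2×25.594 + 2×58.5) = 126.1 kips.
Block shear: shear path 2×[1.0625+1×3] = 2×4.0625 in, A_gv = 4.0625, A_nv = 2×(4.0625 − 1.5×0.875)×0.5 = 2.75 in²; tension across gage: (1.875 − 1×0.875)×0.5 = 0.5 in². R_n = min(0.6×65×2.75, 0.6×50×4.0625) + 1.0×65×0.5 = min(107.25, 121.88) + 32.5 = 139.75 kips. φR_n = 0.75 × 139.75 = 104.8 kips.
Tension rupture (net): A_n = (6.625 − 2×0.875)×0.5 = 2.4375 in² (U = 1.0, A_e = A_n). φR_n = 0.75 × 65 × 2.4375 = 118.8 kips.
Governing: min(71.6, 126.1, 104.8, 118.8) = 71.6 kips → bolt shear.

71.6 kips (bolt shear governs)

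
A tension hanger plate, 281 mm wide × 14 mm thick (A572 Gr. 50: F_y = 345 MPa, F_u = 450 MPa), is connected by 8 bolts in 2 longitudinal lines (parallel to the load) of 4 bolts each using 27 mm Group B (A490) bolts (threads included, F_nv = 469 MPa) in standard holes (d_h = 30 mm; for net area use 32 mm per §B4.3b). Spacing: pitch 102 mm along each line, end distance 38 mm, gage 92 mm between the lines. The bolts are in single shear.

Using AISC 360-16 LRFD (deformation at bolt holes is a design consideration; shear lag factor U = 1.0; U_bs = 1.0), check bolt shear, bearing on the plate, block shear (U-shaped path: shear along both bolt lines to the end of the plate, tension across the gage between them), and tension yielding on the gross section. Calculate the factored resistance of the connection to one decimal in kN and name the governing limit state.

1221.5 kN (gross-section yield governs)

Bolt shear: A_b = π(27)²/4 = 572.56 mm². φR_n = 0.75 × 469 × 572.56 × 8 × 1 = 1611.2 kN.
Bearing (14 mm plate, F_u = 450 MPa): end bolts L_c = 38 − 30/2 = 23, R_n = min(1.2×23×14×450, 2.4×27×14×450) = 173.88 kN/bolt; interior L_c = 102 − 30 = 72, R_n = 408.24 kN/bolt. φR_n = 0.75 × (2×173.88 + 6×408.24) = 2097.9 kN.
Block shear: shear path 2×[38+3×102] = 2×344 mm, A_gv = 9632, A_nv = 2×(344 − 3.5×32)×14 = 6496 mm²; tension across gage: (92 − 1×32)×14 = 840 mm². R_n = min(0.6×450×6496, 0.6×345×9632) + 1.0×450×840 = min(1753.9, 1993.8) + 378 = 2131.9 kN. φR_n = 0.75 × 2131.9 = 1598.9 kN.
Tension yield (gross): A_g = 281×14 = 3934 mm². φR_n = 0.90 × 345 × 3934 = 1221.5 kN.
Governing: min(1611.2, 2097.9, 1598.9, 1221.5) = 1221.5 kN → gross-section yield.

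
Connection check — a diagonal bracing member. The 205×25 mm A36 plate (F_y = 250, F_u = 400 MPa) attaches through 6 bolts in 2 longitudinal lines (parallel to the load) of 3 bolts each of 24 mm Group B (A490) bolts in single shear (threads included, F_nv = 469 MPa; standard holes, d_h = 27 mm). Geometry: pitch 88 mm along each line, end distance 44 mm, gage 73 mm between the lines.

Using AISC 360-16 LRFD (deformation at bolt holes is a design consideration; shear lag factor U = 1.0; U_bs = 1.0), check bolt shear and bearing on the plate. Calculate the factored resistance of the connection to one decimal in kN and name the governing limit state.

Bolt shear: A_b = π(24)²/4 = 452.39 mm². φR_n = 0.75 × 469 × 452.39 × 6 × 1 = 954.8 kN.
Bearing (25 mm plate, F_u = 400 MPa): end bolts L_c = 44 − 27/2 = 30.5, R_n = min(1.2×30.5×25×400, 2.4×24×25×400) = 366 kN/bolt; interior L_c = 88 − 27 = 61, R_n = 576 kN/bolt. φR_n = 0.75 × (2×366 + 4×576) = 2277.0 kN.
Governing: min(954.8, 2277.0) = 954.8 kN → bolt shear.

954.8 kN (bolt shear governs)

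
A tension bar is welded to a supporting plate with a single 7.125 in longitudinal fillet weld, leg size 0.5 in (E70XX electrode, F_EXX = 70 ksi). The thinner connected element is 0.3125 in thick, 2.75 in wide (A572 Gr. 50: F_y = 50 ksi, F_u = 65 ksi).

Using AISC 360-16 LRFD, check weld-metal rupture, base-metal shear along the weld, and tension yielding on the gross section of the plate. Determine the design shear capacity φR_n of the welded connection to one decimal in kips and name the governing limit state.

Weld metal: throat = 0.707×0.5 = 0.3535 in, L = 7.125 in. φR_n = 0.75 × 0.6 × 70 × 0.3535 × 7.125 = 79.3 kips.
Base metal shear (0.3125 in plate): yield φR_n = 1.0×0.6×50×0.3125×7.125 = 66.8 kips; rupture φR_n = 0.75×0.6×65×0.3125×7.125 = 65.1 kips; take 65.1 kips (rupture).
Tension yield (gross): A_g = 2.75×0.3125 = 0.85938 in². φR_n = 0.90 × 50 × 0.85938 = 38.7 kips.
Governing: min(79.3, 65.1, 38.7) = 38.7 kips → gross-section yield.

38.7 kips (gross-section yield governs)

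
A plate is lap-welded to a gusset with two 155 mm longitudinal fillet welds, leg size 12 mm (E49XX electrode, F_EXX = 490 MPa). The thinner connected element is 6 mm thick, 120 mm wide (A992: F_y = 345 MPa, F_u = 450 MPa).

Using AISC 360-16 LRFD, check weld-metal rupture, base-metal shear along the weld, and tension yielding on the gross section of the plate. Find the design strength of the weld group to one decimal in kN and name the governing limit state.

Weld metal: throat = 0.707×12 = 8.484 mm, L = 2×155 = 310 mm. φR_n = 0.75 × 0.6 × 490 × 8.484 × 310 = 579.9 kN.
Base metal shear (6 mm plate): yield φR_n = 1.0×0.6×345×6×310 = 385.0 kN; rupture φR_n = 0.75×0.6×450×6×310 = 376.7 kN; take 376.7 kN (rupture).
Tension yield (gross): A_g = 120×6 = 720 mm². φR_n = 0.90 × 345 × 720 = 223.6 kN.
Governing: min(579.9, 376.7, 223.6) = 223.6 kN → gross-section yield.

223.6 kN (gross-section yield governs)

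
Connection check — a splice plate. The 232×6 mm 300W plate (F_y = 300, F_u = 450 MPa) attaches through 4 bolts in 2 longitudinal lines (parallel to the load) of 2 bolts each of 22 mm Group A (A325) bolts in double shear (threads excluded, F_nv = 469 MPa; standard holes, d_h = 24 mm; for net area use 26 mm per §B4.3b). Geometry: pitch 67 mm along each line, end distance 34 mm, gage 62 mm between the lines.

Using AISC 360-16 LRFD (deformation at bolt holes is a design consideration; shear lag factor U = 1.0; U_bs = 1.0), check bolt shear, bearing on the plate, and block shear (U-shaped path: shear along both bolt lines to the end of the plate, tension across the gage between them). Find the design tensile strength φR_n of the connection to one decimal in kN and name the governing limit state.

Bolt shear: A_b = π(22)²/4 = 380.13 mm². φR_n = 0.75 × 469 × 380.13 × 4 × 2 = 1069.7 kN.
Bearing (6 mm plate, F_u = 450 MPa): end bolts L_c = 34 − 24/2 = 22, R_n = min(1.2×22×6×450, 2.4×22×6×450) = 71.28 kN/bolt; interior L_c = 67 − 24 = 43, R_n = 139.32 kN/bolt. φR_n = 0.75 × (2×71.28 + 2×139.32) = 315.9 kN.
Block shear: shear path 2×[34+1×67] = 2×101 mm, A_gv = 1212, A_nv = 2×(101 − 1.5×26)×6 = 744 mm²; tension across gage: (62 − 1×26)×6 = 216 mm². R_n = min(0.6×450×744, 0.6×300×1212) + 1.0×450×216 = min(200.88, 218.16) + 97.2 = 298.08 kN. φR_n = 0.75 × 298.08 = 223.6 kN.
Governing: min(1069.7, 315.9, 223.6) = 223.6 kN → block shear.

223.6 kN (block shear governs)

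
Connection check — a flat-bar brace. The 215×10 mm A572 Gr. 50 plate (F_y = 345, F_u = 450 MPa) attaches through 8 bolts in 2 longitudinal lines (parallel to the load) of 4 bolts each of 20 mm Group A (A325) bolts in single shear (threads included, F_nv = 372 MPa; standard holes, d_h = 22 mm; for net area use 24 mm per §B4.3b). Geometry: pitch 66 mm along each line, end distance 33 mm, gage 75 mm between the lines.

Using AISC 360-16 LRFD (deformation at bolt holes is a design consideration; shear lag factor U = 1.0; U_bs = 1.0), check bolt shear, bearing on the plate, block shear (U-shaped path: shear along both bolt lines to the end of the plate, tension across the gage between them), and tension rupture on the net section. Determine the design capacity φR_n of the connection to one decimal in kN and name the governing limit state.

563.6 kN (net-section rupture governs)

Bolt shear: A_b = π(20)²/4 = 314.16 mm². φR_n = 0.75 × 372 × 314.16 × 8 × 1 = 701.2 kN.
Bearing (10 mm plate, F_u = 450 MPa): end bolts L_c = 33 − 22/2 = 22, R_n = min(1.2×22×10×450, 2.4×20×10×450) = 118.8 kN/bolt; interior L_c = 66 − 22 = 44, R_n = 216 kN/bolt. φR_n = 0.75 × (2×118.8 + 6×216) = 1150.2 kN.
Block shear: shear path 2×[33+3×66] = 2×231 mm, A_gv = 4620, A_nv = 2×(231 − 3.5×24)×10 = 2940 mm²; tension across gage: (75 − 1×24)×10 = 510 mm². R_n = min(0.6×450×2940, 0.6×345×4620) + 1.0×450×510 = min(793.8, 956.34) + 229.5 = 1023.3 kN. φR_n = 0.75 × 1023.3 = 767.5 kN.
Tension rupture (net): A_n = (215 − 2×24)×10 = 1670 mm² (U = 1.0, A_e = A_n). φR_n = 0.75 × 450 × 1670 = 563.6 kN.
Governing: min(701.2, 1150.2, 767.5, 563.6) = 563.6 kN → net-section rupture.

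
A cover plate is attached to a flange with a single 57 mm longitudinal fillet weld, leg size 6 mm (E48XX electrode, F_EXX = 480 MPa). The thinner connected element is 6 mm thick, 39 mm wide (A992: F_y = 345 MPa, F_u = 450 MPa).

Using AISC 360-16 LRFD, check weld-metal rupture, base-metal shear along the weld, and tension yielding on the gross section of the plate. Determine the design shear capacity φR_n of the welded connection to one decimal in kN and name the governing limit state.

Weld metal: throat = 0.707×6 = 4.242 mm, L = 57 mm. φR_n = 0.75 × 0.6 × 480 × 4.242 × 57 = 52.2 kN.
Base metal shear (6 mm plate): yield φR_n = 1.0×0.6×345×6×57 = 70.8 kN; rupture φR_n = 0.75×0.6×450×6×57 = 69.3 kN; take 69.3 kN (rupture).
Tension yield (gross): A_g = 39×6 = 234 mm². φR_n = 0.90 × 345 × 234 = 72.7 kN.
Governing: min(52.2, 69.3, 72.7) = 52.2 kN → weld metal.

52.2 kN (weld metal governs)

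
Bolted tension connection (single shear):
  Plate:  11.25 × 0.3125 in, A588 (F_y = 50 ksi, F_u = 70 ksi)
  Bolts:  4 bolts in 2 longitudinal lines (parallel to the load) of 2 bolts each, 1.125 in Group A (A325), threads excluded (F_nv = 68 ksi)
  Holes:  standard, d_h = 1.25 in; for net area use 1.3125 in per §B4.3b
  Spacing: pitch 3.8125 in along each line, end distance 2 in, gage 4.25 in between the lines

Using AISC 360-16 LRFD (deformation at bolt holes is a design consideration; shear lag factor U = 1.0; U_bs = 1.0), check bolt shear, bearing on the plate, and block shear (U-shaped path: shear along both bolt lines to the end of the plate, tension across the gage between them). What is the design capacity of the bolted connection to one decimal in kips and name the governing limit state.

Bolt shear: A_b = π(1.125)²/4 = 0.99402 in². φR_n = 0.75 × 68 × 0.99402 × 4 × 1 = 202.8 kips.
Bearing (0.3125 in plate, F_u = 70 ksi): end bolts L_c = 2 − 1.25/2 = 1.375, R_n = min(1.2×1.375×0.3125×70, 2.4×1.125×0.3125×70) = 36.094 kips/bolt; interior L_c = 3.8125 − 1.25 = 2.5625, R_n = 59.063 kips/bolt. φR_n = 0.75 × (2×36.094 + 2×59.063) = 142.7 kips.
Block shear: shear path 2×[2+1×3.8125] = 2×5.8125 in, A_gv = 3.6328, A_nv = 2×(5.8125 − 1.5×1.3125)×0.3125 = 2.4023 in²; tension across gage: (4.25 − 1×1.3125)×0.3125 = 0.91797 in². R_n = min(0.6×70×2.4023, 0.6×50×3.6328) + 1.0×70×0.91797 = min(100.9, 108.98) + 64.258 = 165.16 kips. φR_n = 0.75 × 165.16 = 123.9 kips.
Governing: min(202.8, 142.7, 123.9) = 123.9 kips → block shear.

123.9 kips (block shear governs)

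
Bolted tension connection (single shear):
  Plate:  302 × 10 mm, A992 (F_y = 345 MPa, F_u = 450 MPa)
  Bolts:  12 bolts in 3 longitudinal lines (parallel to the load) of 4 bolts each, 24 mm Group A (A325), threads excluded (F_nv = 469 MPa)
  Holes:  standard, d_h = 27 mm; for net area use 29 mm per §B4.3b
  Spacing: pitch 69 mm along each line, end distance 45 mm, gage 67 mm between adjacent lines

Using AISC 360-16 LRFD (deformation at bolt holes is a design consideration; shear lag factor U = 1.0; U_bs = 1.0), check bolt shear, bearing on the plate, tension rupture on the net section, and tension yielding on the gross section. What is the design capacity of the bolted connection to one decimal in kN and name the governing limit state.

725.6 kN (net-section rupture governs)

Bolt shear: A_b = π(24)²/4 = 452.39 mm². φR_n = 0.75 × 469 × 452.39 × 12 × 1 = 1909.5 kN.
Bearing (10 mm plate, F_u = 450 MPa): end bolts L_c = 45 − 27/2 = 31.5, R_n = min(1.2×31.5×10×450, 2.4×24×10×450) = 170.1 kN/bolt; interior L_c = 69 − 27 = 42, R_n = 226.8 kN/bolt. φR_n = 0.75 × (3×170.1 + 9×226.8) = 1913.6 kN.
Tension rupture (net): A_n = (302 − 3×29)×10 = 2150 mm² (U = 1.0, A_e = A_n). φR_n = 0.75 × 450 × 2150 = 725.6 kN.
Tension yield (gross): A_g = 302×10 = 3020 mm². φR_n = 0.90 × 345 × 3020 = 937.7 kN.
Governing: min(1909.5, 1913.6, 725.6, 937.7) = 725.6 kN → net-section rupture.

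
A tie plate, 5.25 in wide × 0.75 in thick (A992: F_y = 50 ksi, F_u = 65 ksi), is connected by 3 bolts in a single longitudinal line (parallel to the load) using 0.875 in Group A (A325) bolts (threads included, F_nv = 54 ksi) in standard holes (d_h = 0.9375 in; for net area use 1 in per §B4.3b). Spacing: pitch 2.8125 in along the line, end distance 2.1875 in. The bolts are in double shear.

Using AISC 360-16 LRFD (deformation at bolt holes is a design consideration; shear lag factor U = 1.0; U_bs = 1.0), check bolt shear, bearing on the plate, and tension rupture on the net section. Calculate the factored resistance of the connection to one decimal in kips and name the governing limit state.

Bolt shear: A_b = π(0.875)²/4 = 0.60132 in². φR_n = 0.75 × 54 × 0.60132 × 3 × 2 = 146.1 kips.
Bearing (0.75 in plate, F_u = 65 ksi): end bolts L_c = 2.1875 − 0.9375/2 = 1.71875, R_n = min(1.2×1.71875×0.75×65, 2.4×0.875×0.75×65) = 100.55 kips/bolt; interior L_c = 2.8125 − 0.9375 = 1.875, R_n = 102.38 kips/bolt. φR_n = 0.75 × (1×100.55 + 2×102.38) = 229.0 kips.
Tension rupture (net): A_n = (5.25 − 1×1)×0.75 = 3.1875 in² (U = 1.0, A_e = A_n). φR_n = 0.75 × 65 × 3.1875 = 155.4 kips.
Governing: min(146.1, 229.0, 155.4) = 146.1 kips → bolt shear.

146.1 kips (bolt shear governs)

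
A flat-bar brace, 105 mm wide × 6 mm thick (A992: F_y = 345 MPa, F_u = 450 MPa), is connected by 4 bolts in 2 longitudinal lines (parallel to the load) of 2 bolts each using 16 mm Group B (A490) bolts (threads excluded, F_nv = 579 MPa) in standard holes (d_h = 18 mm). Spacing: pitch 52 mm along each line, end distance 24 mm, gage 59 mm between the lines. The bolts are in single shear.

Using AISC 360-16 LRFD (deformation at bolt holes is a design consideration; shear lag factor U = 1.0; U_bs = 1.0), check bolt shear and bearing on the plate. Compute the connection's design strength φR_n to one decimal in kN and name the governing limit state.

Bolt shear: A_b = π(16)²/4 = 201.06 mm². φR_n = 0.75 × 579 × 201.06 × 4 × 1 = 349.2 kN.
Bearing (6 mm plate, F_u = 450 MPa): end bolts L_c = 24 − 18/2 = 15, R_n = min(1.2×15×6×450, 2.4×16×6×450) = 48.6 kN/bolt; interior L_c = 52 − 18 = 34, R_n = 103.68 kN/bolt. φR_n = 0.75 × (2×48.6 + 2×103.68) = 228.4 kN.
Governing: min(349.2, 228.4) = 228.4 kN → bearing.

228.4 kN (bearing governs)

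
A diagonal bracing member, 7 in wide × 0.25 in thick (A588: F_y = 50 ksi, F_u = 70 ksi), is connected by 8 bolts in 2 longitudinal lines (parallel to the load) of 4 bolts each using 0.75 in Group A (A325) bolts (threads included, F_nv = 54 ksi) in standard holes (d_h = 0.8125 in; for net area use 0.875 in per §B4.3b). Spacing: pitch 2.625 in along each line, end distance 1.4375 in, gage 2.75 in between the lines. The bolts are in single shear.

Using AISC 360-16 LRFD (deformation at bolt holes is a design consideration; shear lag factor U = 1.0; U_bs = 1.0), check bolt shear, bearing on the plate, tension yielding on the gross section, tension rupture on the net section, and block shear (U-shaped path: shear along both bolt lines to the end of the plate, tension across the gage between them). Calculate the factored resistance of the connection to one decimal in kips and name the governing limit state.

Bolt shear: A_b = π(0.75)²/4 = 0.44179 in². φR_n = 0.75 × 54 × 0.44179 × 8 × 1 = 143.1 kips.
Bearing (0.25 in plate, F_u = 70 ksi): end bolts L_c = 1.4375 − 0.8125/2 = 1.03125, R_n = min(1.2×1.03125×0.25×70, 2.4×0.75×0.25×70) = 21.656 kips/bolt; interior L_c = 2.625 − 0.8125 = 1.8125, R_n = 31.5 kips/bolt. φR_n = 0.75 × (2×21.656 + 6×31.5) = 174.2 kips.
Tension yield (gross): A_g = 7×0.25 = 1.75 in². φR_n = 0.90 × 50 × 1.75 = 78.8 kips.
Tension rupture (net): A_n = (7 − 2×0.875)×0.25 = 1.3125 in² (U = 1.0, A_e = A_n). φR_n = 0.75 × 70 × 1.3125 = 68.9 kips.
Block shear: shear path 2×[1.4375+3×2.625] = 2×9.3125 in, A_gv = 4.6563, A_nv = 2×(9.3125 − 3.5×0.875)×0.25 = 3.125 in²; tension across gage: (2.75 − 1×0.875)×0.25 = 0.46875 in². R_n = min(0.6×70×3.125, 0.6×50×4.6563) + 1.0×70×0.46875 = min(131.25, 139.69) + 32.813 = 164.06 kips. φR_n = 0.75 × 164.06 = 123.0 kips.
Governing: min(143.1, 174.2, 78.8, 68.9, 123.0) = 68.9 kips → net-section rupture.

68.9 kips (net-section rupture governs)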